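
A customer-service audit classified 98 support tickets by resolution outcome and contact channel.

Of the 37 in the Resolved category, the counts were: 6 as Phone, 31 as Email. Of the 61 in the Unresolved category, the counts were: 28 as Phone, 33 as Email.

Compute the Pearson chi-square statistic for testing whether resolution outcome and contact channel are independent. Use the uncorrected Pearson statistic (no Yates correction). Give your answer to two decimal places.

Row totals: 37, 61. Column totals: 34, 64. Grand total N = 98.
Expected counts (row total × column total / N):
  Resolved, Phone: 37×34/98 = 12.837
  Resolved, Email: 37×64/98 = 24.163
  Unresolved, Phone: 61×34/98 = 21.163
  Unresolved, Email: 61×64/98 = 39.837
Contributions (O − E)²/E:
  (6 − 12.837)²/12.837 = 3.6414
  (31 − 24.163)²/24.163 = 1.9346
  (28 − 21.163)²/21.163 = 2.2088
  (33 − 39.837)²/39.837 = 1.1734
χ² = 3.6414 + 1.9346 + 2.2088 + 1.1734 = 8.96

8.96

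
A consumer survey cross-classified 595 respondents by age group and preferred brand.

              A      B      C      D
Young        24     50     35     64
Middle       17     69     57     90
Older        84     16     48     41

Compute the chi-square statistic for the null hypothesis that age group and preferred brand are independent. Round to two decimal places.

Row totals: 173, 233, 189. Column totals: 125, 135, 140, 195. Grand total N = 595.
Expected counts (row total × column total / N):
  Young, A: 173×125/595 = 36.345
  Young, B: 173×135/595 = 39.252
  Young, C: 173×140/595 = 40.706
  Young, D: 173×195/595 = 56.697
  Middle, A: 233×125/595 = 48.950
  Middle, B: 233×135/595 = 52.866
  Middle, C: 233×140/595 = 54.824
  Middle, D: 233×195/595 = 76.361
  Older, A: 189×125/595 = 39.706
  Older, B: 189×135/595 = 42.882
  Older, C: 189×140/595 = 44.471
  Older, D: 189×195/595 = 61.941
Contributions (O − E)²/E:
  (24 − 36.345)²/36.345 = 4.1931
  (50 − 39.252)²/39.252 = 2.9430
  (35 − 40.706)²/40.706 = 0.7998
  (64 − 56.697)²/56.697 = 0.9407
  (17 − 48.950)²/48.950 = 20.8540
  (69 − 52.866)²/52.866 = 4.9239
  (57 − 54.824)²/54.824 = 0.0864
  (90 − 76.361)²/76.361 = 2.4361
  (84 − 39.706)²/39.706 = 49.4121
  (16 − 42.882)²/42.882 = 16.8519
  (48 − 44.471)²/44.471 = 0.2800
  (41 − 61.941)²/61.941 = 7.0797
χ² = 4.1931 + 2.9430 + 0.7998 + 0.9407 + 20.8540 + 4.9239 + 0.0864 + 2.4361 + 49.4121 + 16.8519 + 0.2800 + 7.0797 = 110.80

110.80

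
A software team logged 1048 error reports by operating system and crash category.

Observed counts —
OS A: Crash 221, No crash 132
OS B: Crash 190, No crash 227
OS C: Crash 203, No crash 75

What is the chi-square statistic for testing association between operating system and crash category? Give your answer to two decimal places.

Row totals: 353, 417, 278. Column totals: 614, 434. Grand total N = 1048.
Expected counts (row total × column total / N):
  OS A, Crash: 353×614/1048 = 206.815
  OS A, No crash: 353×434/1048 = 146.185
  OS B, Crash: 417×614/1048 = 244.311
  OS B, No crash: 417×434/1048 = 172.689
  OS C, Crash: 278×614/1048 = 162.874
  OS C, No crash: 278×434/1048 = 115.126
Contributions (O − E)²/E:
  (221 − 206.815)²/206.815 = 0.9729
  (132 − 146.185)²/146.185 = 1.3764
  (190 − 244.311)²/244.311 = 12.0735
  (227 − 172.689)²/172.689 = 17.0809
  (203 − 162.874)²/162.874 = 9.8855
  (75 − 115.126)²/115.126 = 13.9855
χ² = 0.9729 + 1.3764 + 12.0735 + 17.0809 + 9.8855 + 13.9855 = 55.37

55.37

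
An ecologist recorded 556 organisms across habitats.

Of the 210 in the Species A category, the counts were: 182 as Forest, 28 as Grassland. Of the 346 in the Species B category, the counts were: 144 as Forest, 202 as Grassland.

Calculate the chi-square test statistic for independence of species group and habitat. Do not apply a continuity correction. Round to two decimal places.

Row totals: 210, 346. Column totals: 326, 230. Grand total N = 556.
Expected counts (row total × column total / N):
  Species A, Forest: 210×326/556 = 123.129
  Species A, Grassland: 210×230/556 = 86.871
  Species B, Forest: 346×326/556 = 202.871
  Species B, Grassland: 346×230/556 = 143.129
Contributions (O − E)²/E:
  (182 − 123.129)²/123.129 = 28.1477
  (28 − 86.871)²/86.871 = 39.8959
  (144 − 202.871)²/202.871 = 17.0837
  (202 − 143.129)²/143.129 = 24.2145
χ² = 28.1477 + 39.8959 + 17.0837 + 24.2145 = 109.34

109.34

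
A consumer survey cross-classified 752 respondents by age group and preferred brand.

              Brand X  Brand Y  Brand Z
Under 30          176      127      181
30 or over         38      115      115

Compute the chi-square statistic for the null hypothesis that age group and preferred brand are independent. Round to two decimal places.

46.06

Row totals: 484, 268. Column totals: 214, 242, 296. Grand total N = 752.
Expected counts (row total × column total / N):
  Under 30, Brand X: 484×214/752 = 137.734
  Under 30, Brand Y: 484×242/752 = 155.755
  Under 30, Brand Z: 484×296/752 = 190.511
  30 or over, Brand X: 268×214/752 = 76.266
  30 or over, Brand Y: 268×242/752 = 86.245
  30 or over, Brand Z: 268×296/752 = 105.489
Contributions (O − E)²/E:
  (176 − 137.734)²/137.734 = 10.6313
  (127 − 155.755)²/155.755 = 5.3087
  (181 − 190.511)²/190.511 = 0.4748
  (38 − 76.266)²/76.266 = 19.1997
  (115 − 86.245)²/86.245 = 9.5872
  (115 − 105.489)²/105.489 = 0.8575
χ² = 10.6313 + 5.3087 + 0.4748 + 19.1997 + 9.5872 + 0.8575 = 46.06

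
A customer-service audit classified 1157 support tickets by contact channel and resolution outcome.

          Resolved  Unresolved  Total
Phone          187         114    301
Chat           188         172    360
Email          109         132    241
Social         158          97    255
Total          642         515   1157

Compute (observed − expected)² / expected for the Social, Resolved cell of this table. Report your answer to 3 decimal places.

1.925

Row total (Social) = 255; column total (Resolved) = 642; N = 1157.
Expected count E = 255 × 642 / 1157 = 141.4952.
Contribution = (O − E)²/E = (158 − 141.4952)² / 141.4952 = 1.925.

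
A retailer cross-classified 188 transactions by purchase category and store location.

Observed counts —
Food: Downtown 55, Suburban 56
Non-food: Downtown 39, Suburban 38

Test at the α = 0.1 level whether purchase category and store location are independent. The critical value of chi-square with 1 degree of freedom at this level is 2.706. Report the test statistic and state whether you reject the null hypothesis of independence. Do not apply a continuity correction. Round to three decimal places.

0.022; fail to reject H₀

Row totals: 111, 77. Column totals: 94, 94. Grand total N = 188.
Expected counts (row total × column total / N):
  Food, Downtown: 111×94/188 = 55.5000
  Food, Suburban: 111×94/188 = 55.5000
  Non-food, Downtown: 77×94/188 = 38.5000
  Non-food, Suburban: 77×94/188 = 38.5000
Contributions (O − E)²/E:
  (55 − 55.5000)²/55.5000 = 0.0045
  (56 − 55.5000)²/55.5000 = 0.0045
  (39 − 38.5000)²/38.5000 = 0.0065
  (38 − 38.5000)²/38.5000 = 0.0065
χ² = 0.0045 + 0.0045 + 0.0065 + 0.0065 = 0.022
df = (2−1)(2−1) = 1. Since 0.022 < 2.706, fail to reject the null hypothesis of independence at α = 0.1.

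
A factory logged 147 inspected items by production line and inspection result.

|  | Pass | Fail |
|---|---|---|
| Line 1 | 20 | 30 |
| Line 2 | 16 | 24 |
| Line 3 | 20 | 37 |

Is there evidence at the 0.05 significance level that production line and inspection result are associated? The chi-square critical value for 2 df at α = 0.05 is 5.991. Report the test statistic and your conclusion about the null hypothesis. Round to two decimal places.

Row totals: 50, 40, 57. Column totals: 56, 91. Grand total N = 147.
Expected counts (row total × column total / N):
  Line 1, Pass: 50×56/147 = 19.048
  Line 1, Fail: 50×91/147 = 30.952
  Line 2, Pass: 40×56/147 = 15.238
  Line 2, Fail: 40×91/147 = 24.762
  Line 3, Pass: 57×56/147 = 21.714
  Line 3, Fail: 57×91/147 = 35.286
Contributions (O − E)²/E:
  (20 − 19.048)²/19.048 = 0.0476
  (30 − 30.952)²/30.952 = 0.0293
  (16 − 15.238)²/15.238 = 0.0381
  (24 − 24.762)²/24.762 = 0.0234
  (20 − 21.714)²/21.714 = 0.1353
  (37 − 35.286)²/35.286 = 0.0833
χ² = 0.0476 + 0.0293 + 0.0381 + 0.0234 + 0.1353 + 0.0833 = 0.36
df = (3−1)(2−1) = 2. Since 0.36 < 5.991, fail to reject the null hypothesis of independence at α = 0.05.

0.36; fail to reject H₀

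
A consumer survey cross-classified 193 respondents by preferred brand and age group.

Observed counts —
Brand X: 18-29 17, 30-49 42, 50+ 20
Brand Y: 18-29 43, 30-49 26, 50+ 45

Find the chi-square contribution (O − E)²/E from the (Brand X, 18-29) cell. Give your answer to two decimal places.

Row total (Brand X) = 79; column total (18-29) = 60; N = 193.
Expected count E = 79 × 60 / 193 = 24.560.
Contribution = (O − E)²/E = (17 − 24.560)² / 24.560 = 2.33.

2.33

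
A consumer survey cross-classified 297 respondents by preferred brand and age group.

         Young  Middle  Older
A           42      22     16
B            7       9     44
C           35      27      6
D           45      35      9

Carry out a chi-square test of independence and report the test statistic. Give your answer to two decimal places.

Row totals: 80, 60, 68, 89. Column totals: 129, 93, 75. Grand total N = 297.
Expected counts (row total × column total / N):
  A, Young: 80×129/297 = 34.7475
  A, Middle: 80×93/297 = 25.0505
  A, Older: 80×75/297 = 20.2020
  B, Young: 60×129/297 = 26.0606
  B, Middle: 60×93/297 = 18.7879
  B, Older: 60×75/297 = 15.1515
  C, Young: 68×129/297 = 29.5354
  C, Middle: 68×93/297 = 21.2929
  C, Older: 68×75/297 = 17.1717
  D, Young: 89×129/297 = 38.6566
  D, Middle: 89×93/297 = 27.8687
  D, Older: 89×75/297 = 22.4747
Contributions (O − E)²/E:
  (42 − 34.7475)²/34.7475 = 1.5137
  (22 − 25.0505)²/25.0505 = 0.3715
  (16 − 20.2020)²/20.2020 = 0.8740
  (7 − 26.0606)²/26.0606 = 13.9408
  (9 − 18.7879)²/18.7879 = 5.0992
  (44 − 15.1515)²/15.1515 = 54.9276
  (35 − 29.5354)²/29.5354 = 1.0111
  (27 − 21.2929)²/21.2929 = 1.5297
  (6 − 17.1717)²/17.1717 = 7.2682
  (45 − 38.6566)²/38.6566 = 1.0409
  (35 − 27.8687)²/27.8687 = 1.8248
  (9 − 22.4747)²/22.4747 = 8.0788
χ² = 1.5137 + 0.3715 + 0.8740 + 13.9408 + 5.0992 + 54.9276 + 1.0111 + 1.5297 + 7.2682 + 1.0409 + 1.8248 + 8.0788 = 97.48

97.48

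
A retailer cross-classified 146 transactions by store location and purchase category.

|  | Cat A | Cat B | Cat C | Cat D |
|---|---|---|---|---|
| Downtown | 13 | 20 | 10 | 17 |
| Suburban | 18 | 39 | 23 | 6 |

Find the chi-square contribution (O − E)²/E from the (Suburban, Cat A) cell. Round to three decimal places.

0.004

Row total (Suburban) = 86; column total (Cat A) = 31; N = 146.
Expected count E = 86 × 31 / 146 = 18.2603.
Contribution = (O − E)²/E = (18 − 18.2603)² / 18.2603 = 0.004.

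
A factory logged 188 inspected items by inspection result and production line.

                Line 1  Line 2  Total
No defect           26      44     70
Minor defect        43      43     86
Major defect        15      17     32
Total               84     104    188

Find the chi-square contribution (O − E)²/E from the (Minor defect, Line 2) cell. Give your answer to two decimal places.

Row total (Minor defect) = 86; column total (Line 2) = 104; N = 188.
Expected count E = 86 × 104 / 188 = 47.574.
Contribution = (O − E)²/E = (43 − 47.574)² / 47.574 = 0.44.

0.44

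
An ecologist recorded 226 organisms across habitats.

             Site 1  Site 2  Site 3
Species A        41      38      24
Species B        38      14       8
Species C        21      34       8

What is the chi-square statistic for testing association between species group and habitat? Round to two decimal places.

Row totals: 103, 60, 63. Column totals: 100, 86, 40. Grand total N = 226.
Expected counts (row total × column total / N):
  Species A, Site 1: 103×100/226 = 45.575
  Species A, Site 2: 103×86/226 = 39.195
  Species A, Site 3: 103×40/226 = 18.230
  Species B, Site 1: 60×100/226 = 26.549
  Species B, Site 2: 60×86/226 = 22.832
  Species B, Site 3: 60×40/226 = 10.619
  Species C, Site 1: 63×100/226 = 27.876
  Species C, Site 2: 63×86/226 = 23.973
  Species C, Site 3: 63×40/226 = 11.150
Contributions (O − E)²/E:
  (41 − 45.575)²/45.575 = 0.4593
  (38 − 39.195)²/39.195 = 0.0364
  (24 − 18.230)²/18.230 = 1.8263
  (38 − 26.549)²/26.549 = 4.9390
  (14 − 22.832)²/22.832 = 3.4164
  (8 − 10.619)²/10.619 = 0.6459
  (21 − 27.876)²/27.876 = 1.6961
  (34 − 23.973)²/23.973 = 4.1939
  (8 − 11.150)²/11.150 = 0.8899
χ² = 0.4593 + 0.0364 + 1.8263 + 4.9390 + 3.4164 + 0.6459 + 1.6961 + 4.1939 + 0.8899 = 18.10

18.10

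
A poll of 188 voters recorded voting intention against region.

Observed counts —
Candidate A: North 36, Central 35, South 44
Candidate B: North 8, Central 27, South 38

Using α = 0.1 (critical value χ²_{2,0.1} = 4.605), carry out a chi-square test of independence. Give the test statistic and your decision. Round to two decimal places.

10.43; reject H₀

Row totals: 115, 73. Column totals: 44, 62, 82. Grand total N = 188.
Expected counts (row total × column total / N):
  Candidate A, North: 115×44/188 = 26.915
  Candidate A, Central: 115×62/188 = 37.926
  Candidate A, South: 115×82/188 = 50.160
  Candidate B, North: 73×44/188 = 17.085
  Candidate B, Central: 73×62/188 = 24.074
  Candidate B, South: 73×82/188 = 31.840
Contributions (O − E)²/E:
  (36 − 26.915)²/26.915 = 3.0666
  (35 − 37.926)²/37.926 = 0.2257
  (44 − 50.160)²/50.160 = 0.7565
  (8 − 17.085)²/17.085 = 4.8310
  (27 − 24.074)²/24.074 = 0.3556
  (38 − 31.840)²/31.840 = 1.1918
χ² = 3.0666 + 0.2257 + 0.7565 + 4.8310 + 0.3556 + 1.1918 = 10.43
df = (2−1)(3−1) = 2. Since 10.43 > 4.605, reject the null hypothesis of independence at α = 0.1.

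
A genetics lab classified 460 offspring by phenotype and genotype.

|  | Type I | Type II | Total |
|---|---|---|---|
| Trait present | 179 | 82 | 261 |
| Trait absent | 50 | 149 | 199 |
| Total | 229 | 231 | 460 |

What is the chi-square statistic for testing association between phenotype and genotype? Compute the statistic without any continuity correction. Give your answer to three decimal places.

Grand total N = 460.
Expected counts (row total × column total / N):
  Trait present, Type I: 261×229/460 = 129.9326
  Trait present, Type II: 261×231/460 = 131.0674
  Trait absent, Type I: 199×229/460 = 99.0674
  Trait absent, Type II: 199×231/460 = 99.9326
Contributions (O − E)²/E:
  (179 − 129.9326)²/129.9326 = 18.5297
  (82 − 131.0674)²/131.0674 = 18.3692
  (50 − 99.0674)²/99.0674 = 24.3027
  (149 − 99.9326)²/99.9326 = 24.0923
χ² = 18.5297 + 18.3692 + 24.3027 + 24.0923 = 85.294

85.294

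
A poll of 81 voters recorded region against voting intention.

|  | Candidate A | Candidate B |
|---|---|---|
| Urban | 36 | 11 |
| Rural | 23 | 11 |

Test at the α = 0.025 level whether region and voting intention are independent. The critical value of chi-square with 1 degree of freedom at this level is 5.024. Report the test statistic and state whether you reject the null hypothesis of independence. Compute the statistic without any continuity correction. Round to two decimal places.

0.80; fail to reject H₀

Row totals: 47, 34. Column totals: 59, 22. Grand total N = 81.
Expected counts (row total × column total / N):
  Urban, Candidate A: 47×59/81 = 34.235
  Urban, Candidate B: 47×22/81 = 12.765
  Rural, Candidate A: 34×59/81 = 24.765
  Rural, Candidate B: 34×22/81 = 9.235
Contributions (O − E)²/E:
  (36 − 34.235)²/34.235 = 0.0910
  (11 − 12.765)²/12.765 = 0.2440
  (23 − 24.765)²/24.765 = 0.1258
  (11 − 9.235)²/9.235 = 0.3373
χ² = 0.0910 + 0.2440 + 0.1258 + 0.3373 = 0.80
df = (2−1)(2−1) = 1. Since 0.80 < 5.024, fail to reject the null hypothesis of independence at α = 0.025.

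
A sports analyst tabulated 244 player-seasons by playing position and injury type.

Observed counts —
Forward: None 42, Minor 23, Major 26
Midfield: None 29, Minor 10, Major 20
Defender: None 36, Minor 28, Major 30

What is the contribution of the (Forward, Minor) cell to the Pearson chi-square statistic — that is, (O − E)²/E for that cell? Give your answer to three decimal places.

Row total (Forward) = 91; column total (Minor) = 61; N = 244.
Expected count E = 91 × 61 / 244 = 22.7500.
Contribution = (O − E)²/E = (23 − 22.7500)² / 22.7500 = 0.003.

0.003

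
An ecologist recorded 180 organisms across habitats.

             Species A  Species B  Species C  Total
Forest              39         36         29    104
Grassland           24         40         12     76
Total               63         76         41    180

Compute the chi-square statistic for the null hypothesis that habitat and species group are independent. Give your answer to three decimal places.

Grand total N = 180.
Expected counts (row total × column total / N):
  Forest, Species A: 104×63/180 = 36.4000
  Forest, Species B: 104×76/180 = 43.9111
  Forest, Species C: 104×41/180 = 23.6889
  Grassland, Species A: 76×63/180 = 26.6000
  Grassland, Species B: 76×76/180 = 32.0889
  Grassland, Species C: 76×41/180 = 17.3111
Contributions (O − E)²/E:
  (39 − 36.4000)²/36.4000 = 0.1857
  (36 − 43.9111)²/43.9111 = 1.4253
  (29 − 23.6889)²/23.6889 = 1.1908
  (24 − 26.6000)²/26.6000 = 0.2541
  (40 − 32.0889)²/32.0889 = 1.9504
  (12 − 17.3111)²/17.3111 = 1.6295
χ² = 0.1857 + 1.4253 + 1.1908 + 0.2541 + 1.9504 + 1.6295 = 6.636

6.636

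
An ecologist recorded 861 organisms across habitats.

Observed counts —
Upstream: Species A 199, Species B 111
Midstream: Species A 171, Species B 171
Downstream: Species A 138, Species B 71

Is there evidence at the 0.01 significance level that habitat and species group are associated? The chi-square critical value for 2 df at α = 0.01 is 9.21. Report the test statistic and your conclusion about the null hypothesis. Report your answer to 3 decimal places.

19.177; reject H₀

Row totals: 310, 342, 209. Column totals: 508, 353. Grand total N = 861.
Expected counts (row total × column total / N):
  Upstream, Species A: 310×508/861 = 182.9036
  Upstream, Species B: 310×353/861 = 127.0964
  Midstream, Species A: 342×508/861 = 201.7840
  Midstream, Species B: 342×353/861 = 140.2160
  Downstream, Species A: 209×508/861 = 123.3124
  Downstream, Species B: 209×353/861 = 85.6876
Contributions (O − E)²/E:
  (199 − 182.9036)²/182.9036 = 1.4166
  (111 − 127.0964)²/127.0964 = 2.0386
  (171 − 201.7840)²/201.7840 = 4.6964
  (171 − 140.2160)²/140.2160 = 6.7585
  (138 − 123.3124)²/123.3124 = 1.7494
  (71 − 85.6876)²/85.6876 = 2.5176
χ² = 1.4166 + 2.0386 + 4.6964 + 6.7585 + 1.7494 + 2.5176 = 19.177
df = (3−1)(2−1) = 2. Since 19.177 > 9.21, reject the null hypothesis of independence at α = 0.01.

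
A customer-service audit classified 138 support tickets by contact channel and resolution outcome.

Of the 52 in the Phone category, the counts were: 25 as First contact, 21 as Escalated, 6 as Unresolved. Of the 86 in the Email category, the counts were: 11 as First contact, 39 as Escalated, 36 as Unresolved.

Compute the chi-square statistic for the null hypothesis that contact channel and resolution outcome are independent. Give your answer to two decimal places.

Row totals: 52, 86. Column totals: 36, 60, 42. Grand total N = 138.
Expected counts (row total × column total / N):
  Phone, First contact: 52×36/138 = 13.565
  Phone, Escalated: 52×60/138 = 22.609
  Phone, Unresolved: 52×42/138 = 15.826
  Email, First contact: 86×36/138 = 22.435
  Email, Escalated: 86×60/138 = 37.391
  Email, Unresolved: 86×42/138 = 26.174
Contributions (O − E)²/E:
  (25 − 13.565)²/13.565 = 9.6395
  (21 − 22.609)²/22.609 = 0.1145
  (6 − 15.826)²/15.826 = 6.1007
  (11 − 22.435)²/22.435 = 5.8284
  (39 − 37.391)²/37.391 = 0.0692
  (36 − 26.174)²/26.174 = 3.6888
χ² = 9.6395 + 0.1145 + 6.1007 + 5.8284 + 0.0692 + 3.6888 = 25.44

25.44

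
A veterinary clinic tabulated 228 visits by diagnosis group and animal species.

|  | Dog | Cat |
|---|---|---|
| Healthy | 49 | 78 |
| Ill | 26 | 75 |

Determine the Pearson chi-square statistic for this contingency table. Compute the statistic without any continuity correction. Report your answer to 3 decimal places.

Row totals: 127, 101. Column totals: 75, 153. Grand total N = 228.
Expected counts (row total × column total / N):
  Healthy, Dog: 127×75/228 = 41.7763
  Healthy, Cat: 127×153/228 = 85.2237
  Ill, Dog: 101×75/228 = 33.2237
  Ill, Cat: 101×153/228 = 67.7763
Contributions (O − E)²/E:
  (49 − 41.7763)²/41.7763 = 1.2491
  (78 − 85.2237)²/85.2237 = 0.6123
  (26 − 33.2237)²/33.2237 = 1.5706
  (75 − 67.7763)²/67.7763 = 0.7699
χ² = 1.2491 + 0.6123 + 1.5706 + 0.7699 = 4.202

4.202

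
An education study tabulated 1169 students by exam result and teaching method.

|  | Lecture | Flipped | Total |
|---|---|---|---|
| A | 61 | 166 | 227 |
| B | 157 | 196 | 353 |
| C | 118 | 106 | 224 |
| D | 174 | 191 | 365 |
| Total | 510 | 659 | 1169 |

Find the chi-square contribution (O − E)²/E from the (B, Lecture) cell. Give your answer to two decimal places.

0.06

Row total (B) = 353; column total (Lecture) = 510; N = 1169.
Expected count E = 353 × 510 / 1169 = 154.003.
Contribution = (O − E)²/E = (157 − 154.003)² / 154.003 = 0.06.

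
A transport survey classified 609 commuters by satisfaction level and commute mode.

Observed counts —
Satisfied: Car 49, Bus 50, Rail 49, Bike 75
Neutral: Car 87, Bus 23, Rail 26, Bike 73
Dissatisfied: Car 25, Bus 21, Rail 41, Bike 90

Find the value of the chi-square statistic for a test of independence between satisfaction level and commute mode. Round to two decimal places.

57.50

Row totals: 223, 209, 177. Column totals: 161, 94, 116, 238. Grand total N = 609.
Expected counts (row total × column total / N):
  Satisfied, Car: 223×161/609 = 58.954
  Satisfied, Bus: 223×94/609 = 34.420
  Satisfied, Rail: 223×116/609 = 42.476
  Satisfied, Bike: 223×238/609 = 87.149
  Neutral, Car: 209×161/609 = 55.253
  Neutral, Bus: 209×94/609 = 32.259
  Neutral, Rail: 209×116/609 = 39.810
  Neutral, Bike: 209×238/609 = 81.678
  Dissatisfied, Car: 177×161/609 = 46.793
  Dissatisfied, Bus: 177×94/609 = 27.320
  Dissatisfied, Rail: 177×116/609 = 33.714
  Dissatisfied, Bike: 177×238/609 = 69.172
Contributions (O − E)²/E:
  (49 − 58.954)²/58.954 = 1.6807
  (50 − 34.420)²/34.420 = 7.0522
  (49 − 42.476)²/42.476 = 1.0020
  (75 − 87.149)²/87.149 = 1.6936
  (87 − 55.253)²/55.253 = 18.2410
  (23 − 32.259)²/32.259 = 2.6575
  (26 − 39.810)²/39.810 = 4.7907
  (73 − 81.678)²/81.678 = 0.9220
  (25 − 46.793)²/46.793 = 10.1497
  (21 − 27.320)²/27.320 = 1.4620
  (41 − 33.714)²/33.714 = 1.5746
  (90 − 69.172)²/69.172 = 6.2714
χ² = 1.6807 + 7.0522 + 1.0020 + 1.6936 + 18.2410 + 2.6575 + 4.7907 + 0.9220 + 10.1497 + 1.4620 + 1.5746 + 6.2714 = 57.50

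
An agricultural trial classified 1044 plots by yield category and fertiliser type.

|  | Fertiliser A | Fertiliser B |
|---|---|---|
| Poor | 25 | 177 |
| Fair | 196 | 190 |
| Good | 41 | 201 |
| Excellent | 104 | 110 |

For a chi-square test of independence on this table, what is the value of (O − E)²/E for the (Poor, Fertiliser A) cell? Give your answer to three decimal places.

Row total (Poor) = 202; column total (Fertiliser A) = 366; N = 1044.
Expected count E = 202 × 366 / 1044 = 70.8161.
Contribution = (O − E)²/E = (25 − 70.8161)² / 70.8161 = 29.642.

29.642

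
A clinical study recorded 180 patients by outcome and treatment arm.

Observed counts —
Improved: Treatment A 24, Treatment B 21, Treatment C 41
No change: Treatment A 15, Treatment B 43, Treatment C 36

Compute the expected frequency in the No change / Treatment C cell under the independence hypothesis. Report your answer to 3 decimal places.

40.211

Row total (No change) = 94; column total (Treatment C) = 77; grand total N = 180.
Expected count = (row total × column total) / N = 94 × 77 / 180 = 40.211.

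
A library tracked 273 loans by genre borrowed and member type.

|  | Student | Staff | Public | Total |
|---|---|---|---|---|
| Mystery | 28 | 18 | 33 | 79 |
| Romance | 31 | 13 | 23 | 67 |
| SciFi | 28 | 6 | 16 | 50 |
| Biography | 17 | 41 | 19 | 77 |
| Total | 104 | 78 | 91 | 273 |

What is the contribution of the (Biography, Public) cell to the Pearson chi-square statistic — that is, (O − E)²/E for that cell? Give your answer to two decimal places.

1.73

Row total (Biography) = 77; column total (Public) = 91; N = 273.
Expected count E = 77 × 91 / 273 = 25.667.
Contribution = (O − E)²/E = (19 − 25.667)² / 25.667 = 1.73.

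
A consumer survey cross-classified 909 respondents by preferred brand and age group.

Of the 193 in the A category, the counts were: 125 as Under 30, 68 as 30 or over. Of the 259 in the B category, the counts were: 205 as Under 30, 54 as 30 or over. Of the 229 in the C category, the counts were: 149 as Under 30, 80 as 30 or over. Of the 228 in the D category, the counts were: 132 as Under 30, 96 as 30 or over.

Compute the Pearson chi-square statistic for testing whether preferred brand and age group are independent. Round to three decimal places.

26.737

Row totals: 193, 259, 229, 228. Column totals: 611, 298. Grand total N = 909.
Expected counts (row total × column total / N):
  A, Under 30: 193×611/909 = 129.7283
  A, 30 or over: 193×298/909 = 63.2717
  B, Under 30: 259×611/909 = 174.0913
  B, 30 or over: 259×298/909 = 84.9087
  C, Under 30: 229×611/909 = 153.9263
  C, 30 or over: 229×298/909 = 75.0737
  D, Under 30: 228×611/909 = 153.2541
  D, 30 or over: 228×298/909 = 74.7459
Contributions (O − E)²/E:
  (125 − 129.7283)²/129.7283 = 0.1723
  (68 − 63.2717)²/63.2717 = 0.3533
  (205 − 174.0913)²/174.0913 = 5.4876
  (54 − 84.9087)²/84.9087 = 11.2515
  (149 − 153.9263)²/153.9263 = 0.1577
  (80 − 75.0737)²/75.0737 = 0.3233
  (132 − 153.2541)²/153.2541 = 2.9476
  (96 − 74.7459)²/74.7459 = 6.0436
χ² = 0.1723 + 0.3533 + 5.4876 + 11.2515 + 0.1577 + 0.3233 + 2.9476 + 6.0436 = 26.737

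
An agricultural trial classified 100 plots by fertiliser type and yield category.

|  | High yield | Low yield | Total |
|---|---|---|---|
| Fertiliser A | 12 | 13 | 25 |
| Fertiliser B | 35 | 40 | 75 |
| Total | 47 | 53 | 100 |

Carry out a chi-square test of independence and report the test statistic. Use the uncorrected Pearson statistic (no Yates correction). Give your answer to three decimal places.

Grand total N = 100.
Expected counts (row total × column total / N):
  Fertiliser A, High yield: 25×47/100 = 11.7500
  Fertiliser A, Low yield: 25×53/100 = 13.2500
  Fertiliser B, High yield: 75×47/100 = 35.2500
  Fertiliser B, Low yield: 75×53/100 = 39.7500
Contributions (O − E)²/E:
  (12 − 11.7500)²/11.7500 = 0.0053
  (13 − 13.2500)²/13.2500 = 0.0047
  (35 − 35.2500)²/35.2500 = 0.0018
  (40 − 39.7500)²/39.7500 = 0.0016
χ² = 0.0053 + 0.0047 + 0.0018 + 0.0016 = 0.013

0.013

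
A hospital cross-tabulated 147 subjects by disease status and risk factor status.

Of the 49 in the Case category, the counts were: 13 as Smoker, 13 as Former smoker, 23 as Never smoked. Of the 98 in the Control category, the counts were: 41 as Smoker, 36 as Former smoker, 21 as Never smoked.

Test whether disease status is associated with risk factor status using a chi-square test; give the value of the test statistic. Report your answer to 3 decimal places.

10.206

Row totals: 49, 98. Column totals: 54, 49, 44. Grand total N = 147.
Expected counts (row total × column total / N):
  Case, Smoker: 49×54/147 = 18.0000
  Case, Former smoker: 49×49/147 = 16.3333
  Case, Never smoked: 49×44/147 = 14.6667
  Control, Smoker: 98×54/147 = 36.0000
  Control, Former smoker: 98×49/147 = 32.6667
  Control, Never smoked: 98×44/147 = 29.3333
Contributions (O − E)²/E:
  (13 − 18.0000)²/18.0000 = 1.3889
  (13 − 16.3333)²/16.3333 = 0.6803
  (23 − 14.6667)²/14.6667 = 4.7348
  (41 − 36.0000)²/36.0000 = 0.6944
  (36 − 32.6667)²/32.6667 = 0.3401
  (21 − 29.3333)²/29.3333 = 2.3674
χ² = 1.3889 + 0.6803 + 4.7348 + 0.6944 + 0.3401 + 2.3674 = 10.206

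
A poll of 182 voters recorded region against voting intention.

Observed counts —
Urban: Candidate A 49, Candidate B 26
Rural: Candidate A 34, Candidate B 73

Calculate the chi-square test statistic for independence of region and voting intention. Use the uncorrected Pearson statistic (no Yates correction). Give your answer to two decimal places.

20.02

Row totals: 75, 107. Column totals: 83, 99. Grand total N = 182.
Expected counts (row total × column total / N):
  Urban, Candidate A: 75×83/182 = 34.203
  Urban, Candidate B: 75×99/182 = 40.797
  Rural, Candidate A: 107×83/182 = 48.797
  Rural, Candidate B: 107×99/182 = 58.203
Contributions (O − E)²/E:
  (49 − 34.203)²/34.203 = 6.4015
  (26 − 40.797)²/40.797 = 5.3668
  (34 − 48.797)²/48.797 = 4.4870
  (73 − 58.203)²/58.203 = 3.7619
χ² = 6.4015 + 5.3668 + 4.4870 + 3.7619 = 20.02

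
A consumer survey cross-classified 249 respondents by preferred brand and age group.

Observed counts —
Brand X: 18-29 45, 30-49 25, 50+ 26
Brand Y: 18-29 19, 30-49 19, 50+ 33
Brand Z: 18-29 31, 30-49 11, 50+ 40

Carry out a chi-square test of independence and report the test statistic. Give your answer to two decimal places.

Row totals: 96, 71, 82. Column totals: 95, 55, 99. Grand total N = 249.
Expected counts (row total × column total / N):
  Brand X, 18-29: 96×95/249 = 36.6265
  Brand X, 30-49: 96×55/249 = 21.2048
  Brand X, 50+: 96×99/249 = 38.1687
  Brand Y, 18-29: 71×95/249 = 27.0884
  Brand Y, 30-49: 71×55/249 = 15.6827
  Brand Y, 50+: 71×99/249 = 28.2289
  Brand Z, 18-29: 82×95/249 = 31.2851
  Brand Z, 30-49: 82×55/249 = 18.1124
  Brand Z, 50+: 82×99/249 = 32.6024
Contributions (O − E)²/E:
  (45 − 36.6265)²/36.6265 = 1.9143
  (25 − 21.2048)²/21.2048 = 0.6793
  (26 − 38.1687)²/38.1687 = 3.8795
  (19 − 27.0884)²/27.0884 = 2.4151
  (19 − 15.6827)²/15.6827 = 0.7017
  (33 − 28.2289)²/28.2289 = 0.8064
  (31 − 31.2851)²/31.2851 = 0.0026
  (11 − 18.1124)²/18.1124 = 2.7929
  (40 − 32.6024)²/32.6024 = 1.6785
χ² = 1.9143 + 0.6793 + 3.8795 + 2.4151 + 0.7017 + 0.8064 + 0.0026 + 2.7929 + 1.6785 = 14.87

14.87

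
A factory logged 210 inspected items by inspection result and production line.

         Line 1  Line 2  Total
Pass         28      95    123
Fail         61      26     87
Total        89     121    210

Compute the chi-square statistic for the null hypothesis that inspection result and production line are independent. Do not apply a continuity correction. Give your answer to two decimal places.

Grand total N = 210.
Expected counts (row total × column total / N):
  Pass, Line 1: 123×89/210 = 52.1286
  Pass, Line 2: 123×121/210 = 70.8714
  Fail, Line 1: 87×89/210 = 36.8714
  Fail, Line 2: 87×121/210 = 50.1286
Contributions (O − E)²/E:
  (28 − 52.1286)²/52.1286 = 11.1683
  (95 − 70.8714)²/70.8714 = 8.2147
  (61 − 36.8714)²/36.8714 = 15.7897
  (26 − 50.1286)²/50.1286 = 11.6139
χ² = 11.1683 + 8.2147 + 15.7897 + 11.6139 = 46.79

46.79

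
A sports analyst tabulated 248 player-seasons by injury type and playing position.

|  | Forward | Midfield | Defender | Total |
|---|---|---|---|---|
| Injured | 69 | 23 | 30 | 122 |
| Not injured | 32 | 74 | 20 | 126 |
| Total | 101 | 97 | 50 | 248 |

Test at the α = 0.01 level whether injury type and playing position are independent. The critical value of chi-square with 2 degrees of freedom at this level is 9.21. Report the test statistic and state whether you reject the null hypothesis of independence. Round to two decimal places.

42.32; reject H₀

Grand total N = 248.
Expected counts (row total × column total / N):
  Injured, Forward: 122×101/248 = 49.685
  Injured, Midfield: 122×97/248 = 47.718
  Injured, Defender: 122×50/248 = 24.597
  Not injured, Forward: 126×101/248 = 51.315
  Not injured, Midfield: 126×97/248 = 49.282
  Not injured, Defender: 126×50/248 = 25.403
Contributions (O − E)²/E:
  (69 − 49.685)²/49.685 = 7.5087
  (23 − 47.718)²/47.718 = 12.8040
  (30 − 24.597)²/24.597 = 1.1868
  (32 − 51.315)²/51.315 = 7.2702
  (74 − 49.282)²/49.282 = 12.3976
  (20 − 25.403)²/25.403 = 1.1492
χ² = 7.5087 + 12.8040 + 1.1868 + 7.2702 + 12.3976 + 1.1492 = 42.32
df = (2−1)(3−1) = 2. Since 42.32 > 9.21, reject the null hypothesis of independence at α = 0.01.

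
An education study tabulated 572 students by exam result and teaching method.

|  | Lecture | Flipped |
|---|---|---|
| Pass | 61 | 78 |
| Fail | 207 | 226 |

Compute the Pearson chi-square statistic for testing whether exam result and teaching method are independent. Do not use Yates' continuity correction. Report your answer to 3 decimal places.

0.650

Row totals: 139, 433. Column totals: 268, 304. Grand total N = 572.
Expected counts (row total × column total / N):
  Pass, Lecture: 139×268/572 = 65.1259
  Pass, Flipped: 139×304/572 = 73.8741
  Fail, Lecture: 433×268/572 = 202.8741
  Fail, Flipped: 433×304/572 = 230.1259
Contributions (O − E)²/E:
  (61 − 65.1259)²/65.1259 = 0.2614
  (78 − 73.8741)²/73.8741 = 0.2304
  (207 − 202.8741)²/202.8741 = 0.0839
  (226 − 230.1259)²/230.1259 = 0.0740
χ² = 0.2614 + 0.2304 + 0.0839 + 0.0740 = 0.650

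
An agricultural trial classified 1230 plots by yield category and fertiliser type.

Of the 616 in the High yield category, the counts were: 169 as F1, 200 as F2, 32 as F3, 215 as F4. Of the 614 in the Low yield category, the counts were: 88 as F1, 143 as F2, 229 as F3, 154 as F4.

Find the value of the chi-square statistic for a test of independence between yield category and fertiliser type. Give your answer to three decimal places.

Row totals: 616, 614. Column totals: 257, 343, 261, 369. Grand total N = 1230.
Expected counts (row total × column total / N):
  High yield, F1: 616×257/1230 = 128.7089
  High yield, F2: 616×343/1230 = 171.7789
  High yield, F3: 616×261/1230 = 130.7122
  High yield, F4: 616×369/1230 = 184.8000
  Low yield, F1: 614×257/1230 = 128.2911
  Low yield, F2: 614×343/1230 = 171.2211
  Low yield, F3: 614×261/1230 = 130.2878
  Low yield, F4: 614×369/1230 = 184.2000
Contributions (O − E)²/E:
  (169 − 128.7089)²/128.7089 = 12.6127
  (200 − 171.7789)²/171.7789 = 4.6364
  (32 − 130.7122)²/130.7122 = 74.5462
  (215 − 184.8000)²/184.8000 = 4.9353
  (88 − 128.2911)²/128.2911 = 12.6538
  (143 − 171.2211)²/171.2211 = 4.6515
  (229 − 130.2878)²/130.2878 = 74.7890
  (154 − 184.2000)²/184.2000 = 4.9514
χ² = 12.6127 + 4.6364 + 74.5462 + 4.9353 + 12.6538 + 4.6515 + 74.7890 + 4.9514 = 193.776

193.776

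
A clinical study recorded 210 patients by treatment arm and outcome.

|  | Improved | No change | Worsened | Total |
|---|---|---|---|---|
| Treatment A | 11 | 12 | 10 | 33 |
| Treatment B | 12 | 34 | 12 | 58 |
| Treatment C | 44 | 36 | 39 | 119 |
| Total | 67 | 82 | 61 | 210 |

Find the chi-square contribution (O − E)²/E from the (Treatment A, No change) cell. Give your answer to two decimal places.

Row total (Treatment A) = 33; column total (No change) = 82; N = 210.
Expected count E = 33 × 82 / 210 = 12.8857.
Contribution = (O − E)²/E = (12 − 12.8857)² / 12.8857 = 0.06.

0.06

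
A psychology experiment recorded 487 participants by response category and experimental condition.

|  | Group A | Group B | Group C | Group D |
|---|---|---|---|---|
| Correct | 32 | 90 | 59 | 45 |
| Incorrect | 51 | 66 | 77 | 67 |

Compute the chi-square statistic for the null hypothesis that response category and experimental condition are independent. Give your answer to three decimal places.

Row totals: 226, 261. Column totals: 83, 156, 136, 112. Grand total N = 487.
Expected counts (row total × column total / N):
  Correct, Group A: 226×83/487 = 38.5175
  Correct, Group B: 226×156/487 = 72.3943
  Correct, Group C: 226×136/487 = 63.1129
  Correct, Group D: 226×112/487 = 51.9754
  Incorrect, Group A: 261×83/487 = 44.4825
  Incorrect, Group B: 261×156/487 = 83.6057
  Incorrect, Group C: 261×136/487 = 72.8871
  Incorrect, Group D: 261×112/487 = 60.0246
Contributions (O − E)²/E:
  (32 − 38.5175)²/38.5175 = 1.1028
  (90 − 72.3943)²/72.3943 = 4.2816
  (59 − 63.1129)²/63.1129 = 0.2680
  (45 − 51.9754)²/51.9754 = 0.9361
  (51 − 44.4825)²/44.4825 = 0.9549
  (66 − 83.6057)²/83.6057 = 3.7074
  (77 − 72.8871)²/72.8871 = 0.2321
  (67 − 60.0246)²/60.0246 = 0.8106
χ² = 1.1028 + 4.2816 + 0.2680 + 0.9361 + 0.9549 + 3.7074 + 0.2321 + 0.8106 = 12.294

12.294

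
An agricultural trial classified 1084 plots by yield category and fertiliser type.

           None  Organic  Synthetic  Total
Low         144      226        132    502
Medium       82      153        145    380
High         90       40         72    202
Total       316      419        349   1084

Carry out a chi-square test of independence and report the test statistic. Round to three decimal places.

58.414

Grand total N = 1084.
Expected counts (row total × column total / N):
  Low, None: 502×316/1084 = 146.3395
  Low, Organic: 502×419/1084 = 194.0387
  Low, Synthetic: 502×349/1084 = 161.6218
  Medium, None: 380×316/1084 = 110.7749
  Medium, Organic: 380×419/1084 = 146.8819
  Medium, Synthetic: 380×349/1084 = 122.3432
  High, None: 202×316/1084 = 58.8856
  High, Organic: 202×419/1084 = 78.0793
  High, Synthetic: 202×349/1084 = 65.0351
Contributions (O − E)²/E:
  (144 − 146.3395)²/146.3395 = 0.0374
  (226 − 194.0387)²/194.0387 = 5.2645
  (132 − 161.6218)²/161.6218 = 5.4290
  (82 − 110.7749)²/110.7749 = 7.4746
  (153 − 146.8819)²/146.8819 = 0.2548
  (145 − 122.3432)²/122.3432 = 4.1958
  (90 − 58.8856)²/58.8856 = 16.4405
  (40 − 78.0793)²/78.0793 = 18.5713
  (72 − 65.0351)²/65.0351 = 0.7459
χ² = 0.0374 + 5.2645 + 5.4290 + 7.4746 + 0.2548 + 4.1958 + 16.4405 + 18.5713 + 0.7459 = 58.414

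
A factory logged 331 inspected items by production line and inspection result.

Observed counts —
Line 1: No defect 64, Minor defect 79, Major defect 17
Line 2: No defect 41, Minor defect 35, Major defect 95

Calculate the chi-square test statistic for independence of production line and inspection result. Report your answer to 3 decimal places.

Row totals: 160, 171. Column totals: 105, 114, 112. Grand total N = 331.
Expected counts (row total × column total / N):
  Line 1, No defect: 160×105/331 = 50.75529
  Line 1, Minor defect: 160×114/331 = 55.10574
  Line 1, Major defect: 160×112/331 = 54.13897
  Line 2, No defect: 171×105/331 = 54.24471
  Line 2, Minor defect: 171×114/331 = 58.89426
  Line 2, Major defect: 171×112/331 = 57.86103
Contributions (O − E)²/E:
  (64 − 50.75529)²/50.75529 = 3.4562
  (79 − 55.10574)²/55.10574 = 10.3607
  (17 − 54.13897)²/54.13897 = 25.4771
  (41 − 54.24471)²/54.24471 = 3.2339
  (35 − 58.89426)²/58.89426 = 9.6942
  (95 − 57.86103)²/57.86103 = 23.8382
χ² = 3.4562 + 10.3607 + 25.4771 + 3.2339 + 9.6942 + 23.8382 = 76.060

76.060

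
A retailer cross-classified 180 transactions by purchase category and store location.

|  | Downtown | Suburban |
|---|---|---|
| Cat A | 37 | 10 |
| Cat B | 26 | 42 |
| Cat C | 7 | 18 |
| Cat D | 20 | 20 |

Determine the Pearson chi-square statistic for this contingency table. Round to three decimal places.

24.115

Row totals: 47, 68, 25, 40. Column totals: 90, 90. Grand total N = 180.
Expected counts (row total × column total / N):
  Cat A, Downtown: 47×90/180 = 23.5000
  Cat A, Suburban: 47×90/180 = 23.5000
  Cat B, Downtown: 68×90/180 = 34.0000
  Cat B, Suburban: 68×90/180 = 34.0000
  Cat C, Downtown: 25×90/180 = 12.5000
  Cat C, Suburban: 25×90/180 = 12.5000
  Cat D, Downtown: 40×90/180 = 20.0000
  Cat D, Suburban: 40×90/180 = 20.0000
Contributions (O − E)²/E:
  (37 − 23.5000)²/23.5000 = 7.7553
  (10 − 23.5000)²/23.5000 = 7.7553
  (26 − 34.0000)²/34.0000 = 1.8824
  (42 − 34.0000)²/34.0000 = 1.8824
  (7 − 12.5000)²/12.5000 = 2.4200
  (18 − 12.5000)²/12.5000 = 2.4200
  (20 − 20.0000)²/20.0000 = 0.0000
  (20 − 20.0000)²/20.0000 = 0.0000
χ² = 7.7553 + 7.7553 + 1.8824 + 1.8824 + 2.4200 + 2.4200 + 0.0000 + 0.0000 = 24.115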